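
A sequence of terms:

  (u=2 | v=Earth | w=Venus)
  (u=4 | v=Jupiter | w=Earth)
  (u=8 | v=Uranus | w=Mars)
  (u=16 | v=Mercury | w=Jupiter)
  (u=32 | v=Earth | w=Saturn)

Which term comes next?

U goes 2, 4, 8, 16, 32 → 64 (×2 each step).
V goes Earth, Jupiter, Uranus, Mercury, Earth → Jupiter (repeats Earth → Jupiter → Uranus → Mercury).
For the w, runs through the planets Mercury→Neptune: Venus, Earth, Mars, Jupiter, Saturn → Uranus.
Putting it together: (u=64 | v=Jupiter | w=Uranus).

(u=64 | v=Jupiter | w=Uranus)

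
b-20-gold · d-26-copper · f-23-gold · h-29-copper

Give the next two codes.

For the letter, letters move forward 2 places in the alphabet: b, d, f, h → j → l.
For the second component, alternating steps +6, −3, +6, −3, …: 20, 26, 23, 29 → 26 → 32.
Metal goes gold, copper, gold, copper → gold → copper (alternates gold ↔ copper).
So the next two codes are j-26-gold and l-32-copper.

j-26-gold then l-32-copper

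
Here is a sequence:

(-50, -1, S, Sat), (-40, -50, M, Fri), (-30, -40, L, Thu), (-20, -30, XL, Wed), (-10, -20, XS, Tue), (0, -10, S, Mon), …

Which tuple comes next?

For the first value, +10 each step: -50, -40, -30, -20, -10, 0 → 10.
For the second value, always the previous value of the first value: -1, -50, -40, -30, -20, -10 → 0.
Size: S, M, L, XL, XS, S → M (repeats S → M → L → XL → XS).
Day — runs backward through the weekdays Mon→Sun: Sat, Fri, Thu, Wed, Tue, Mon → Sun.
Combining the parts gives (10, 0, M, Sun).

(10, 0, M, Sun)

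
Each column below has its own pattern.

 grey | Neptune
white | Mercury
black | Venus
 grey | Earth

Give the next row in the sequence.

white  Mars

For the shade, repeats grey → white → black: grey, white, black, grey → white.
Planet: runs through the planets Mercury→Neptune; Neptune, Mercury, Venus, Earth → Mars.
So the next row is white  Mars.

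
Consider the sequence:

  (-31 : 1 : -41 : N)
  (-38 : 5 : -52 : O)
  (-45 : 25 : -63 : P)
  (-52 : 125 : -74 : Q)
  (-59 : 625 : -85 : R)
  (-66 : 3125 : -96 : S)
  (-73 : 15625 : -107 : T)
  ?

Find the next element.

(-80 : 78125 : -118 : U)

First coordinate — −7 each step: -31, -38, -45, -52, -59, -66, -73 → -80.
Second coordinate: ×5 each step, so 1, 5, 25, 125, 625, 3125, 15625 → 78125.
Third coordinate goes -41, -52, -63, -74, -85, -96, -107 → -118 (−11 each step).
For the letter, letters move forward 1 place in the alphabet: N, O, P, Q, R, S, T → U.
Combining the parts gives (-80 : 78125 : -118 : U).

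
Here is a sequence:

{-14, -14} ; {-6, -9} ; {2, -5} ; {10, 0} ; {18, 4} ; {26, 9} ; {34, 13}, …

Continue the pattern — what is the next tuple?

First coordinate — +8 each step: -14, -6, 2, 10, 18, 26, 34 → 42.
Second coordinate — alternating steps +5, +4, +5, +4, …: -14, -9, -5, 0, 4, 9, 13 → 18.
Combining the parts gives {42, 18}.

{42, 18}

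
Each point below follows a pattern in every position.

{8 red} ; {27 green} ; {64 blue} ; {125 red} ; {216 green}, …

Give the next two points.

First coordinate — perfect cubes: 2³, 3³, 4³, …: 8, 27, 64, 125, 216 → 343 → 512.
Colour: red, green, blue, red, green → blue → red (repeats red → green → blue).
So the next two points are {343 blue} and {512 red}.

{343 blue}, {512 red}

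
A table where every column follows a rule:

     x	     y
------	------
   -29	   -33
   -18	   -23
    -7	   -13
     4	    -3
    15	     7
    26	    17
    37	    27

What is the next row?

48  37

Column x goes -29, -18, -7, 4, 15, 26, 37 → 48 (+11 each step).
Column y: -33, -23, -13, -3, 7, 17, 27 → 37 (+10 each step).
So the next row is 48  37.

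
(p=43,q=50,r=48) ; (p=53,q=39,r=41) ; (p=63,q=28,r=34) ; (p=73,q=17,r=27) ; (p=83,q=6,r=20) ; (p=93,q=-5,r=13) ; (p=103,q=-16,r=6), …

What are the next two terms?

(p=113,q=-27,r=-1), (p=123,q=-38,r=-8)

P: 43, 53, 63, 73, 83, 93, 103 → 113 → 123 (+10 each step).
Q: −11 each step; 50, 39, 28, 17, 6, -5, -16 → -27 → -38.
For the r, −7 each step: 48, 41, 34, 27, 20, 13, 6 → -1 → -8.
So the next two terms are (p=113,q=-27,r=-1) and (p=123,q=-38,r=-8).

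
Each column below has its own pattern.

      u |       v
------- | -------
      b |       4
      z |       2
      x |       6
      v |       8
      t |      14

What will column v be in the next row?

Column v — each term is the sum of the two before it: 4, 2, 6, 8, 14 → 22.

22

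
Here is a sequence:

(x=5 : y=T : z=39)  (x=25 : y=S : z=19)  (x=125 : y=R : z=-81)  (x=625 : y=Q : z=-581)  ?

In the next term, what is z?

-3081

X goes 5, 25, 125, 625 → 3125 (×5 each step).
Z: together with the x always sums to 44; 39, 19, -81, -581 → -3081.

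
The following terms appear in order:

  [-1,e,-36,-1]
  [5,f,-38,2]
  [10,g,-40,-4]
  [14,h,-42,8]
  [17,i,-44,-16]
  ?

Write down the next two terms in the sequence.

First entry: differences are 6, 5, 4, … (decreasing by 1 each time); -1, 5, 10, 14, 17 → 19 → 20.
Letter: letters move forward 1 place in the alphabet; e, f, g, h, i → j → k.
Third entry: −2 each step, so -36, -38, -40, -42, -44 → -46 → -48.
For the fourth entry, ×(-2) each step: -1, 2, -4, 8, -16 → 32 → -64.
So the next two terms are [19,j,-46,32] and [20,k,-48,-64].

[19,j,-46,32], [20,k,-48,-64]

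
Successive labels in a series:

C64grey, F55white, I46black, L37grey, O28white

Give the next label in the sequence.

R19black

Letter — letters move forward 3 places in the alphabet: C, F, I, L, O → R.
Second component: 64, 55, 46, 37, 28 → 19 (−9 each step).
Shade goes grey, white, black, grey, white → black (repeats grey → white → black).
So the next label is R19black.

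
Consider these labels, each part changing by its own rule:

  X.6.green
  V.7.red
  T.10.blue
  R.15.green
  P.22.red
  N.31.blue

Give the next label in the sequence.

Letter — letters move back 2 places in the alphabet: X, V, T, R, P, N → L.
For the second component, differences are 1, 3, 5, … (increasing by 2 each time): 6, 7, 10, 15, 22, 31 → 42.
Colour goes green, red, blue, green, red, blue → green (repeats green → red → blue).
Putting it together: L.42.green.

L.42.green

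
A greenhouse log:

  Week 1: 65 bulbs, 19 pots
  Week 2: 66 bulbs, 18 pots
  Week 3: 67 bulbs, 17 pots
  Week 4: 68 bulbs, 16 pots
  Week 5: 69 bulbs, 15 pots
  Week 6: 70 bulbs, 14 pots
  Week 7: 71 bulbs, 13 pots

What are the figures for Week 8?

72 bulbs, 12 pots

Bulbs — +1 each step: 65, 66, 67, 68, 69, 70, 71 → 72.
Pots: 19, 18, 17, 16, 15, 14, 13 → 12 (together with the bulbs always sums to 84).
Combining the parts gives 72 bulbs, 12 pots.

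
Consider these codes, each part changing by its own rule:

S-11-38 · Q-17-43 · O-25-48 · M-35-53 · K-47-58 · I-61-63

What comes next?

Letter goes S, Q, O, M, K, I → G (letters move back 2 places in the alphabet).
Second component: 11, 17, 25, 35, 47, 61 → 77 (differences are 6, 8, 10, … (increasing by 2 each time)).
For the third component, +5 each step: 38, 43, 48, 53, 58, 63 → 68.
Putting it together: G-77-68.

G-77-68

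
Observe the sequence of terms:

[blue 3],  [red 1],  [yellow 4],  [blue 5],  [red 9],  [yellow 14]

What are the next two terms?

Colour: blue, red, yellow, blue, red, yellow → blue → red (repeats blue → red → yellow).
Second value: each term is the sum of the two before it; 3, 1, 4, 5, 9, 14 → 23 → 37.
Putting the parts together: [blue 23] and then [red 37].

[blue 23], [red 37]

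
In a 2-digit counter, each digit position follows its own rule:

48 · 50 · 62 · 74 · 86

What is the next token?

First digit: +1 each step, mod 10, so 4, 5, 6, 7, 8 → 9.
Second digit: 8, 0, 2, 4, 6 → 8 (+2 each step, mod 10).
Combining the parts gives 98.

98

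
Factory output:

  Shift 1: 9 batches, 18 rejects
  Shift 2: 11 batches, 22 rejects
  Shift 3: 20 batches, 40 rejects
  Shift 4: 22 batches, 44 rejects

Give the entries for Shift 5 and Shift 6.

Batches — alternating steps +2, +9, +2, +9, …: 9, 11, 20, 22 → 31 → 33.
Rejects: always 2 × the batches, so 18, 22, 40, 44 → 62 → 66.
Putting the parts together: 31 batches, 62 rejects and then 33 batches, 66 rejects.

31 batches, 62 rejects; 33 batches, 66 rejects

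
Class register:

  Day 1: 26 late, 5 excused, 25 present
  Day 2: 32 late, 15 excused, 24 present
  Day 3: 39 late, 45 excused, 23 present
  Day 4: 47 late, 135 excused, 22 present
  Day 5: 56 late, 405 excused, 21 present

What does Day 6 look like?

66 late, 1215 excused, 20 present

Late — differences are 6, 7, 8, … (increasing by 1 each time): 26, 32, 39, 47, 56 → 66.
For the excused, ×3 each step: 5, 15, 45, 135, 405 → 1215.
Present — −1 each step: 25, 24, 23, 22, 21 → 20.
So the next record is 66 late, 1215 excused, 20 present.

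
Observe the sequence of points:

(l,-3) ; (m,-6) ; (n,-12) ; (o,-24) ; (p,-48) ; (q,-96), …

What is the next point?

(r,-192)

Letter: l, m, n, o, p, q → r (letters move forward 1 place in the alphabet).
Second slot: ×2 each step; -3, -6, -12, -24, -48, -96 → -192.
Putting it together: (r,-192).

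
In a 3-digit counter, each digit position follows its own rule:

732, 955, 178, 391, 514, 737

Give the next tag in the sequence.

First digit — +2 each step, mod 10: 7, 9, 1, 3, 5, 7 → 9.
For the second digit, +2 each step, mod 10: 3, 5, 7, 9, 1, 3 → 5.
Third digit: 2, 5, 8, 1, 4, 7 → 0 (+3 each step, mod 10).
Combining the parts gives 950.

950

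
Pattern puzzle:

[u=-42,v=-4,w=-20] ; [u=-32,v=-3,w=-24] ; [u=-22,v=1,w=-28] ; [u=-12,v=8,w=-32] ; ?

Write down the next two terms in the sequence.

[u=-2,v=18,w=-36], [u=8,v=31,w=-40]

For the u, +10 each step: -42, -32, -22, -12 → -2 → 8.
V goes -4, -3, 1, 8 → 18 → 31 (differences are 1, 4, 7, … (increasing by 3 each time)).
W: -20, -24, -28, -32 → -36 → -40 (−4 each step).
So the next two terms are [u=-2,v=18,w=-36] and [u=8,v=31,w=-40].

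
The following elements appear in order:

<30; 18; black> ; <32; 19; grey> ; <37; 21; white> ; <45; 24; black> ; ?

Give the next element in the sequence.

<56; 28; grey>

First entry: differences are 2, 5, 8, … (increasing by 3 each time), so 30, 32, 37, 45 → 56.
For the second entry, differences are 1, 2, 3, … (increasing by 1 each time): 18, 19, 21, 24 → 28.
Shade — repeats black → grey → white: black, grey, white, black → grey.
So the next element is <56; 28; grey>.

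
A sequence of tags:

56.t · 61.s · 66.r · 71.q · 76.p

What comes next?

81.o

First component goes 56, 61, 66, 71, 76 → 81 (+5 each step).
Letter: letters move back 1 place in the alphabet, so t, s, r, q, p → o.
So the next tag is 81.o.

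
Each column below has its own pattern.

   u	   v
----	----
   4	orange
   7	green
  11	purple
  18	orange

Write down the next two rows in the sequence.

29  green; 47  purple

Column u: each term is the sum of the two before it; 4, 7, 11, 18 → 29 → 47.
Column v — repeats orange → green → purple: orange, green, purple, orange → green → purple.
Putting the parts together: 29  green and then 47  purple.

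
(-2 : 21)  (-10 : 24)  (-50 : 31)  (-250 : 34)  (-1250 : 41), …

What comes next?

First coordinate: -2, -10, -50, -250, -1250 → -6250 (×5 each step).
Second coordinate goes 21, 24, 31, 34, 41 → 44 (alternating steps +3, +7, +3, +7, …).
Putting it together: (-6250 : 44).

(-6250 : 44)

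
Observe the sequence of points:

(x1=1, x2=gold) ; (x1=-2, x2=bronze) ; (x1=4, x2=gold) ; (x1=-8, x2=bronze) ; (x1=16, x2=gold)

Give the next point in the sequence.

(x1=-32, x2=bronze)

For the x1, ×(-2) each step: 1, -2, 4, -8, 16 → -32.
X2: gold, bronze, gold, bronze, gold → bronze (alternates gold ↔ bronze).
Combining the parts gives (x1=-32, x2=bronze).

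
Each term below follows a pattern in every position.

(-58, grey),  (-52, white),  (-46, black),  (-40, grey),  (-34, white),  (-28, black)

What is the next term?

(-22, grey)

First part: +6 each step; -58, -52, -46, -40, -34, -28 → -22.
Shade — repeats grey → white → black: grey, white, black, grey, white, black → grey.
Putting it together: (-22, grey).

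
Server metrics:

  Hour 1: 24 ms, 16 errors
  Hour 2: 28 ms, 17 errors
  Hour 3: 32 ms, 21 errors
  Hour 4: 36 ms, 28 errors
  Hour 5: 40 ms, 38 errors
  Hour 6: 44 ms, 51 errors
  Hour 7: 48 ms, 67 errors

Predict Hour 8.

Ms: +4 each step; 24, 28, 32, 36, 40, 44, 48 → 52.
For the errors, differences are 1, 4, 7, … (increasing by 3 each time): 16, 17, 21, 28, 38, 51, 67 → 86.
So the next record is 52 ms, 86 errors.

52 ms, 86 errors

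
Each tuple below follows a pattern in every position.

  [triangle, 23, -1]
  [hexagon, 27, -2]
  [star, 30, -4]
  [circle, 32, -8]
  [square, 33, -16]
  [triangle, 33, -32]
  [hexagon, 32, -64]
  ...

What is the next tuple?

Shape goes triangle, hexagon, star, circle, square, triangle, hexagon → star (repeats triangle → hexagon → star → circle → square).
Second slot: differences are 4, 3, 2, … (decreasing by 1 each time); 23, 27, 30, 32, 33, 33, 32 → 30.
Third slot — ×2 each step: -1, -2, -4, -8, -16, -32, -64 → -128.
So the next tuple is [star, 30, -128].

[star, 30, -128]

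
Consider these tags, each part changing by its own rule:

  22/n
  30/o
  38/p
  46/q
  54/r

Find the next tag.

First component goes 22, 30, 38, 46, 54 → 62 (+8 each step).
Letter: letters move forward 1 place in the alphabet, so n, o, p, q, r → s.
Combining the parts gives 62/s.

62/s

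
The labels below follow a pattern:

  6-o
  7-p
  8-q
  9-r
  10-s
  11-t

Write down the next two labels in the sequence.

12-u then 13-v

First component: 6, 7, 8, 9, 10, 11 → 12 → 13 (+1 each step).
Letter: letters move forward 1 place in the alphabet; o, p, q, r, s, t → u → v.
Putting the parts together: 12-u and then 13-v.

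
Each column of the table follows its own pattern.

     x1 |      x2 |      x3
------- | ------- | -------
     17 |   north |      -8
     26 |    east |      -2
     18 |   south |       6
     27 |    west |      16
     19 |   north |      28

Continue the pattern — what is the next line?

28  east  42

Column x1 — alternating steps +9, −8, +9, −8, …: 17, 26, 18, 27, 19 → 28.
Column x2 — repeats north → east → south → west: north, east, south, west, north → east.
Column x3 goes -8, -2, 6, 16, 28 → 42 (differences are 6, 8, 10, … (increasing by 2 each time)).
So the next line is 28  east  42.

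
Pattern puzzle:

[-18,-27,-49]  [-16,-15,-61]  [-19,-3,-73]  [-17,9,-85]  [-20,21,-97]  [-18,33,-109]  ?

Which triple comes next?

[-21,45,-121]

First entry goes -18, -16, -19, -17, -20, -18 → -21 (alternating steps +2, −3, +2, −3, …).
Second entry — +12 each step: -27, -15, -3, 9, 21, 33 → 45.
Third entry — −12 each step: -49, -61, -73, -85, -97, -109 → -121.
Combining the parts gives [-21,45,-121].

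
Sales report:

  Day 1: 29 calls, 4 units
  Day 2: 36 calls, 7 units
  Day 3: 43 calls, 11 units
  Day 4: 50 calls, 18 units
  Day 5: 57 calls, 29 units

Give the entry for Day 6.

Calls — +7 each step: 29, 36, 43, 50, 57 → 64.
Units goes 4, 7, 11, 18, 29 → 47 (each term is the sum of the two before it).
Combining the parts gives 64 calls, 47 units.

64 calls, 47 units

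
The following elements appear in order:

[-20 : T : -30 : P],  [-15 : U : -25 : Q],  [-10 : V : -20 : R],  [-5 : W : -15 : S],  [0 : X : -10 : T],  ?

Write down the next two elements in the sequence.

First component: +5 each step; -20, -15, -10, -5, 0 → 5 → 10.
First letter: letters move forward 1 place in the alphabet, so T, U, V, W, X → Y → Z.
Third component goes -30, -25, -20, -15, -10 → -5 → 0 (always 10 less than the first component).
For the second letter, letters move forward 1 place in the alphabet: P, Q, R, S, T → U → V.
So the next two elements are [5 : Y : -5 : U] and [10 : Z : 0 : V].

[5 : Y : -5 : U], [10 : Z : 0 : V]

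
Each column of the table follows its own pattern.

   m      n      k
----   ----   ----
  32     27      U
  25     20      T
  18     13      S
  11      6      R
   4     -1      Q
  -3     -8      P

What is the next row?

Column m: −7 each step, so 32, 25, 18, 11, 4, -3 → -10.
Column n: 27, 20, 13, 6, -1, -8 → -15 (always 5 less than the column m).
For the column k, letters move back 1 place in the alphabet: U, T, S, R, Q, P → O.
So the next row is -10  -15  O.

-10  -15  O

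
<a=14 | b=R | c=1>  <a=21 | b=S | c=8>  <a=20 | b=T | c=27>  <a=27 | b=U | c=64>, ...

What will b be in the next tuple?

V

B: letters move forward 1 place in the alphabet, so R, S, T, U → V.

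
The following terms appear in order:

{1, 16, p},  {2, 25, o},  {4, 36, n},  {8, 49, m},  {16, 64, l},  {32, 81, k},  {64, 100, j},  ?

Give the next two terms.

{128, 121, i}, {256, 144, h}

First value goes 1, 2, 4, 8, 16, 32, 64 → 128 → 256 (×2 each step).
For the second value, perfect squares: 4², 5², 6², …: 16, 25, 36, 49, 64, 81, 100 → 121 → 144.
For the letter, letters move back 1 place in the alphabet: p, o, n, m, l, k, j → i → h.
So the next two terms are {128, 121, i} and {256, 144, h}.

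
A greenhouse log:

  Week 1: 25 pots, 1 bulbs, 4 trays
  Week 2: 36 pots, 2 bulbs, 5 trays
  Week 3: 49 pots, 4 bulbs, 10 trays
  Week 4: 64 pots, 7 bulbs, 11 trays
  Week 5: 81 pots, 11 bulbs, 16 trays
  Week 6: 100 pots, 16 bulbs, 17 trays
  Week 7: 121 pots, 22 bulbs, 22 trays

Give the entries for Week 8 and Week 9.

Pots: perfect squares: 5², 6², 7², …, so 25, 36, 49, 64, 81, 100, 121 → 144 → 169.
Bulbs — differences are 1, 2, 3, … (increasing by 1 each time): 1, 2, 4, 7, 11, 16, 22 → 29 → 37.
For the trays, alternating steps +1, +5, +1, +5, …: 4, 5, 10, 11, 16, 17, 22 → 23 → 28.
Putting the parts together: 144 pots, 29 bulbs, 23 trays and then 169 pots, 37 bulbs, 28 trays.

144 pots, 29 bulbs, 23 trays; 169 pots, 37 bulbs, 28 trays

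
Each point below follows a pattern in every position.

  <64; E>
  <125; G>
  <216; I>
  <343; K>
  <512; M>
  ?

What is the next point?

First coordinate goes 64, 125, 216, 343, 512 → 729 (perfect cubes: 4³, 5³, 6³, …).
Letter: letters move forward 2 places in the alphabet, so E, G, I, K, M → O.
Combining the parts gives <729; O>.

<729; O>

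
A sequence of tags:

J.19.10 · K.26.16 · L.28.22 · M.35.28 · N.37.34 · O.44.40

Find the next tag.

P.46.46

Letter: letters move forward 1 place in the alphabet; J, K, L, M, N, O → P.
Second component goes 19, 26, 28, 35, 37, 44 → 46 (alternating steps +7, +2, +7, +2, …).
Third component — +6 each step: 10, 16, 22, 28, 34, 40 → 46.
Putting it together: P.46.46.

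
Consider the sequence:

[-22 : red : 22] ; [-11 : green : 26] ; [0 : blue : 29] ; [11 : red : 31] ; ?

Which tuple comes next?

[22 : green : 32]

First part: +11 each step; -22, -11, 0, 11 → 22.
Colour goes red, green, blue, red → green (repeats red → green → blue).
Third part: differences are 4, 3, 2, … (decreasing by 1 each time); 22, 26, 29, 31 → 32.
So the next tuple is [22 : green : 32].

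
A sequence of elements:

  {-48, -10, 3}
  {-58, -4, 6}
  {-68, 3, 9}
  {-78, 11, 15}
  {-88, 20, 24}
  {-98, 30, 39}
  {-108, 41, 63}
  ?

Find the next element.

First value: −10 each step; -48, -58, -68, -78, -88, -98, -108 → -118.
Second value — differences are 6, 7, 8, … (increasing by 1 each time): -10, -4, 3, 11, 20, 30, 41 → 53.
Third value goes 3, 6, 9, 15, 24, 39, 63 → 102 (each term is the sum of the two before it).
Combining the parts gives {-118, 53, 102}.

{-118, 53, 102}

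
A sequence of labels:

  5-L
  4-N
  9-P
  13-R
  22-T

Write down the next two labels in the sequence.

First component — each term is the sum of the two before it: 5, 4, 9, 13, 22 → 35 → 57.
Letter: letters move forward 2 places in the alphabet, so L, N, P, R, T → V → X.
Putting the parts together: 35-V and then 57-X.

35-V, 57-X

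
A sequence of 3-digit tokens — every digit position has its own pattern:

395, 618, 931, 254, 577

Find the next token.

890

First digit: +3 each step, mod 10, so 3, 6, 9, 2, 5 → 8.
Second digit goes 9, 1, 3, 5, 7 → 9 (+2 each step, mod 10).
Third digit: +3 each step, mod 10, so 5, 8, 1, 4, 7 → 0.
Putting it together: 890.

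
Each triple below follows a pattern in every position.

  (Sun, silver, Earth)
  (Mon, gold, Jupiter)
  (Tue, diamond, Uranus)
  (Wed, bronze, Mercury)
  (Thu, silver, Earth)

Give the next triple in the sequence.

(Fri, gold, Jupiter)

Day — runs through the weekdays Mon→Sun: Sun, Mon, Tue, Wed, Thu → Fri.
For the rank, repeats silver → gold → diamond → bronze: silver, gold, diamond, bronze, silver → gold.
Planet: Earth, Jupiter, Uranus, Mercury, Earth → Jupiter (repeats Earth → Jupiter → Uranus → Mercury).
Combining the parts gives (Fri, gold, Jupiter).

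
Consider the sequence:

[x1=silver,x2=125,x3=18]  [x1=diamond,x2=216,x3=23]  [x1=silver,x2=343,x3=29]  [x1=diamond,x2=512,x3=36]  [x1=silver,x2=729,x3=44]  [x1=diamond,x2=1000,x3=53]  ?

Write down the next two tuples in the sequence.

For the x1, alternates silver ↔ diamond: silver, diamond, silver, diamond, silver, diamond → silver → diamond.
X2: perfect cubes: 5³, 6³, 7³, …, so 125, 216, 343, 512, 729, 1000 → 1331 → 1728.
X3: 18, 23, 29, 36, 44, 53 → 63 → 74 (differences are 5, 6, 7, … (increasing by 1 each time)).
So the next two tuples are [x1=silver,x2=1331,x3=63] and [x1=diamond,x2=1728,x3=74].

[x1=silver,x2=1331,x3=63], [x1=diamond,x2=1728,x3=74]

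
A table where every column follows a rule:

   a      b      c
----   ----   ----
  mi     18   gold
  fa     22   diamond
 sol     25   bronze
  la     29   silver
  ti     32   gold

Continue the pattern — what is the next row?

do  36  diamond

For the column a, runs through the solfège scale do→ti: mi, fa, sol, la, ti → do.
Column b goes 18, 22, 25, 29, 32 → 36 (alternating steps +4, +3, +4, +3, …).
For the column c, repeats gold → diamond → bronze → silver: gold, diamond, bronze, silver, gold → diamond.
Putting it together: do  36  diamond.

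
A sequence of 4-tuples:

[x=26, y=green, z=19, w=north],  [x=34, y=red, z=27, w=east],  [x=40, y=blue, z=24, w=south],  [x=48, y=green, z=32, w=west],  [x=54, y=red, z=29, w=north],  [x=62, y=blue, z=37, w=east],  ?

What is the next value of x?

68

X goes 26, 34, 40, 48, 54, 62 → 68 (alternating steps +8, +6, +8, +6, …).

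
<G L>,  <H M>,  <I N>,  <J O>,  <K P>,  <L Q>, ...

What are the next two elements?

First letter: letters move forward 1 place in the alphabet; G, H, I, J, K, L → M → N.
Second letter — letters move forward 1 place in the alphabet: L, M, N, O, P, Q → R → S.
So the next two elements are <M R> and <N S>.

<M R>, <N S>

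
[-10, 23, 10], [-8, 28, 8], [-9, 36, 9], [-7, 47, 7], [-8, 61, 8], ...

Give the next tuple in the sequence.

First value: -10, -8, -9, -7, -8 → -6 (alternating steps +2, −1, +2, −1, …).
For the second value, differences are 5, 8, 11, … (increasing by 3 each time): 23, 28, 36, 47, 61 → 78.
Third value: always the negative of the first value; 10, 8, 9, 7, 8 → 6.
Putting it together: [-6, 78, 6].

[-6, 78, 6]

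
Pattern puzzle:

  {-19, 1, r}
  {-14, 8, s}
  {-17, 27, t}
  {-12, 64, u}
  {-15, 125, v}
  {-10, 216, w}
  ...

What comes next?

First slot — alternating steps +5, −3, +5, −3, …: -19, -14, -17, -12, -15, -10 → -13.
Second slot: 1, 8, 27, 64, 125, 216 → 343 (perfect cubes: 1³, 2³, 3³, …).
Letter: letters move forward 1 place in the alphabet; r, s, t, u, v, w → x.
Putting it together: {-13, 343, x}.

{-13, 343, x}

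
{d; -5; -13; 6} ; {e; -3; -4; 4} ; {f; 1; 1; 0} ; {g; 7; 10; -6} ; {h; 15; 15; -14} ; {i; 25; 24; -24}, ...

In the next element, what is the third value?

29

Third value goes -13, -4, 1, 10, 15, 24 → 29 (alternating steps +9, +5, +9, +5, …).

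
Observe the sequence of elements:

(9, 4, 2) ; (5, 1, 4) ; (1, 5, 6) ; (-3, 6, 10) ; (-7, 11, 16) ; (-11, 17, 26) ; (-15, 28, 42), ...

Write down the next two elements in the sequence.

(-19, 45, 68), (-23, 73, 110)

For the first value, −4 each step: 9, 5, 1, -3, -7, -11, -15 → -19 → -23.
Second value — each term is the sum of the two before it: 4, 1, 5, 6, 11, 17, 28 → 45 → 73.
Third value — each term is the sum of the two before it: 2, 4, 6, 10, 16, 26, 42 → 68 → 110.
Putting the parts together: (-19, 45, 68) and then (-23, 73, 110).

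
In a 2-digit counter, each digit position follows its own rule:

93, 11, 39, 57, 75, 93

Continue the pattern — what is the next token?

11

First digit: +2 each step, mod 10, so 9, 1, 3, 5, 7, 9 → 1.
Second digit — −2 each step, mod 10: 3, 1, 9, 7, 5, 3 → 1.
Putting it together: 11.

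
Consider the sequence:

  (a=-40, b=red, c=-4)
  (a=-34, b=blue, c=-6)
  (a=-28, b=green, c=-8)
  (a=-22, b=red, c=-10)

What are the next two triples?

(a=-16, b=blue, c=-12), (a=-10, b=green, c=-14)

A goes -40, -34, -28, -22 → -16 → -10 (+6 each step).
B — repeats red → blue → green: red, blue, green, red → blue → green.
C: −2 each step; -4, -6, -8, -10 → -12 → -14.
So the next two triples are (a=-16, b=blue, c=-12) and (a=-10, b=green, c=-14).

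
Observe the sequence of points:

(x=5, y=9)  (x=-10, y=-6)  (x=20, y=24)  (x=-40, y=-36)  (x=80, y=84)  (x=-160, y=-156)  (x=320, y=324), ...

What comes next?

X goes 5, -10, 20, -40, 80, -160, 320 → -640 (×(-2) each step).
Y — always 4 more than the x: 9, -6, 24, -36, 84, -156, 324 → -636.
So the next point is (x=-640, y=-636).

(x=-640, y=-636)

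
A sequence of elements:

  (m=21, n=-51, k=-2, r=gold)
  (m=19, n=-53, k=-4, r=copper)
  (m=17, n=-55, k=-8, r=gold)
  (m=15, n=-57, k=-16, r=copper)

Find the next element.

M: −2 each step, so 21, 19, 17, 15 → 13.
For the n, −2 each step: -51, -53, -55, -57 → -59.
K: -2, -4, -8, -16 → -32 (×2 each step).
For the r, alternates gold ↔ copper: gold, copper, gold, copper → gold.
Putting it together: (m=13, n=-59, k=-32, r=gold).

(m=13, n=-59, k=-32, r=gold)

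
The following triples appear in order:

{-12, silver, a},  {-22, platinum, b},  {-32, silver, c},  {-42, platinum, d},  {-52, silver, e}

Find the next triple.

First part: −10 each step; -12, -22, -32, -42, -52 → -62.
Metal goes silver, platinum, silver, platinum, silver → platinum (alternates silver ↔ platinum).
Letter: a, b, c, d, e → f (letters move forward 1 place in the alphabet).
Putting it together: {-62, platinum, f}.

{-62, platinum, f}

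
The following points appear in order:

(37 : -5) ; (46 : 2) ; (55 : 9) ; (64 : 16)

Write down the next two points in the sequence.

(73 : 23), (82 : 30)

First slot goes 37, 46, 55, 64 → 73 → 82 (+9 each step).
Second slot: +7 each step, so -5, 2, 9, 16 → 23 → 30.
Putting the parts together: (73 : 23) and then (82 : 30).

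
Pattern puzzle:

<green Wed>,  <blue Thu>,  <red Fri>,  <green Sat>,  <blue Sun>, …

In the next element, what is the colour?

red

Colour: repeats green → blue → red; green, blue, red, green, blue → red.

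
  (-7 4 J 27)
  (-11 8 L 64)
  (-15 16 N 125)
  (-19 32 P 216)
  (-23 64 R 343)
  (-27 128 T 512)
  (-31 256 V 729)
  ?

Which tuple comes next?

(-35 512 X 1000)

For the first entry, −4 each step: -7, -11, -15, -19, -23, -27, -31 → -35.
Second entry: 4, 8, 16, 32, 64, 128, 256 → 512 (×2 each step).
Letter: letters move forward 2 places in the alphabet, so J, L, N, P, R, T, V → X.
Fourth entry: perfect cubes: 3³, 4³, 5³, …, so 27, 64, 125, 216, 343, 512, 729 → 1000.
Putting it together: (-35 512 X 1000).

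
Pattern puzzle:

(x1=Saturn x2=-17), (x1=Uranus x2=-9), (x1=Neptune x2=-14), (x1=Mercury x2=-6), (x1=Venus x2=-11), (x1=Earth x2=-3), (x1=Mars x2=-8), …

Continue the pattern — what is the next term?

X1: Saturn, Uranus, Neptune, Mercury, Venus, Earth, Mars → Jupiter (runs through the planets Mercury→Neptune).
X2: alternating steps +8, −5, +8, −5, …; -17, -9, -14, -6, -11, -3, -8 → 0.
So the next term is (x1=Jupiter x2=0).

(x1=Jupiter x2=0)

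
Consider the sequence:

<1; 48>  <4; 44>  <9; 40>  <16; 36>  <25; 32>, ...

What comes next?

First part: perfect squares: 1², 2², 3², …; 1, 4, 9, 16, 25 → 36.
Second part: 48, 44, 40, 36, 32 → 28 (−4 each step).
So the next element is <36; 28>.

<36; 28>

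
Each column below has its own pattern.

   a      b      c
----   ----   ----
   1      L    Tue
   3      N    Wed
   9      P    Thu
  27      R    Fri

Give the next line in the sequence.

Column a: ×3 each step; 1, 3, 9, 27 → 81.
Column b goes L, N, P, R → T (letters move forward 2 places in the alphabet).
For the column c, runs through the weekdays Mon→Sun: Tue, Wed, Thu, Fri → Sat.
So the next line is 81  T  Sat.

81  T  Sat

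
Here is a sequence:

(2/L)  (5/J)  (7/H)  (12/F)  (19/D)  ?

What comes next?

First component: each term is the sum of the two before it; 2, 5, 7, 12, 19 → 31.
Letter: L, J, H, F, D → B (letters move back 2 places in the alphabet).
Putting it together: (31/B).

(31/B)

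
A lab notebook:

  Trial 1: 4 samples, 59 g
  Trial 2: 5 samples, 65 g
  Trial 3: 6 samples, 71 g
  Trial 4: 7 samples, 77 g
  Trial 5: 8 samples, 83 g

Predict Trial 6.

9 samples, 89 g

Samples: +1 each step, so 4, 5, 6, 7, 8 → 9.
For the g, +6 each step: 59, 65, 71, 77, 83 → 89.
Combining the parts gives 9 samples, 89 g.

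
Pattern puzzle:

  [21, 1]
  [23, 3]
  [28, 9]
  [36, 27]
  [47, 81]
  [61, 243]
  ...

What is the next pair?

[78, 729]

For the first part, differences are 2, 5, 8, … (increasing by 3 each time): 21, 23, 28, 36, 47, 61 → 78.
Second part: 1, 3, 9, 27, 81, 243 → 729 (×3 each step).
Putting it together: [78, 729].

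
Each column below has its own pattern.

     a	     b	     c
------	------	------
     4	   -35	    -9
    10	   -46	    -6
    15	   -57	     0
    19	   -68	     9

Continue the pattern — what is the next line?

Column a: differences are 6, 5, 4, … (decreasing by 1 each time), so 4, 10, 15, 19 → 22.
Column b: -35, -46, -57, -68 → -79 (−11 each step).
For the column c, differences are 3, 6, 9, … (increasing by 3 each time): -9, -6, 0, 9 → 21.
Putting it together: 22  -79  21.

22  -79  21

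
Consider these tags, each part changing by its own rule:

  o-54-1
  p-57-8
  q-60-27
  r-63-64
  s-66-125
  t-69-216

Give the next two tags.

Letter: o, p, q, r, s, t → u → v (letters move forward 1 place in the alphabet).
Second component: +3 each step; 54, 57, 60, 63, 66, 69 → 72 → 75.
Third component: perfect cubes: 1³, 2³, 3³, …; 1, 8, 27, 64, 125, 216 → 343 → 512.
Putting the parts together: u-72-343 and then v-75-512.

u-72-343, v-75-512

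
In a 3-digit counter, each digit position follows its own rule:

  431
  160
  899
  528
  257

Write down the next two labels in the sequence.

For the first digit, −3 each step, mod 10: 4, 1, 8, 5, 2 → 9 → 6.
Second digit: 3, 6, 9, 2, 5 → 8 → 1 (+3 each step, mod 10).
For the third digit, −1 each step, mod 10: 1, 0, 9, 8, 7 → 6 → 5.
Putting the parts together: 986 and then 615.

986 then 615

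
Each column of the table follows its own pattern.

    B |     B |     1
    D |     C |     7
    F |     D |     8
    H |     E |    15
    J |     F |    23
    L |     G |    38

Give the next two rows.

N  H  61; P  I  99

First letter — letters move forward 2 places in the alphabet: B, D, F, H, J, L → N → P.
Second letter goes B, C, D, E, F, G → H → I (letters move forward 1 place in the alphabet).
Third component goes 1, 7, 8, 15, 23, 38 → 61 → 99 (each term is the sum of the two before it).
Putting the parts together: N  H  61 and then P  I  99.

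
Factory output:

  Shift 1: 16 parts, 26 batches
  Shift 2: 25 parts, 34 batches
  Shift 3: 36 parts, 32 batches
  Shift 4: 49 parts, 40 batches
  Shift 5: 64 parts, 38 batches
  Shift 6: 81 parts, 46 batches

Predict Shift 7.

Parts goes 16, 25, 36, 49, 64, 81 → 100 (perfect squares: 4², 5², 6², …).
Batches: alternating steps +8, −2, +8, −2, …, so 26, 34, 32, 40, 38, 46 → 44.
Putting it together: 100 parts, 44 batches.

100 parts, 44 batches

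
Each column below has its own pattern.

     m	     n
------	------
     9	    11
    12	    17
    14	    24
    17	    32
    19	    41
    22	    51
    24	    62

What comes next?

For the column m, alternating steps +3, +2, +3, +2, …: 9, 12, 14, 17, 19, 22, 24 → 27.
Column n: 11, 17, 24, 32, 41, 51, 62 → 74 (differences are 6, 7, 8, … (increasing by 1 each time)).
Putting it together: 27  74.

27  74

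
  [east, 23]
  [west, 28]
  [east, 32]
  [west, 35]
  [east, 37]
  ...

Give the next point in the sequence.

Direction — alternates east ↔ west: east, west, east, west, east → west.
Second component: 23, 28, 32, 35, 37 → 38 (differences are 5, 4, 3, … (decreasing by 1 each time)).
Putting it together: [west, 38].

[west, 38]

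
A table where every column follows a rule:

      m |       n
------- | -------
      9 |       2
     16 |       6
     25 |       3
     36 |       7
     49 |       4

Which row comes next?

For the column m, perfect squares: 3², 4², 5², …: 9, 16, 25, 36, 49 → 64.
Column n goes 2, 6, 3, 7, 4 → 8 (alternating steps +4, −3, +4, −3, …).
Putting it together: 64  8.

64  8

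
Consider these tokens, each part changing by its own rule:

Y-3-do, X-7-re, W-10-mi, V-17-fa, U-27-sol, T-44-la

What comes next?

Letter: Y, X, W, V, U, T → S (letters move back 1 place in the alphabet).
Second component: 3, 7, 10, 17, 27, 44 → 71 (each term is the sum of the two before it).
Note: do, re, mi, fa, sol, la → ti (runs through the solfège scale do→ti).
Putting it together: S-71-ti.

S-71-ti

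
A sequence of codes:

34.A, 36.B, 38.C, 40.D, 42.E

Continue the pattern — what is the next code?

First component: +2 each step; 34, 36, 38, 40, 42 → 44.
For the letter, letters move forward 1 place in the alphabet: A, B, C, D, E → F.
Putting it together: 44.F.

44.F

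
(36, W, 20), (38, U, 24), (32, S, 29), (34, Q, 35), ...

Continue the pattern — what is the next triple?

First value: alternating steps +2, −6, +2, −6, …, so 36, 38, 32, 34 → 28.
Letter goes W, U, S, Q → O (letters move back 2 places in the alphabet).
Third value goes 20, 24, 29, 35 → 42 (differences are 4, 5, 6, … (increasing by 1 each time)).
Putting it together: (28, O, 42).

(28, O, 42)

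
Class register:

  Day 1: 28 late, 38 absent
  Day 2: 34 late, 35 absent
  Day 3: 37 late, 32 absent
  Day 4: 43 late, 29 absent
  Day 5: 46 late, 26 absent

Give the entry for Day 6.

52 late, 23 absent

Late — alternating steps +6, +3, +6, +3, …: 28, 34, 37, 43, 46 → 52.
Absent: −3 each step; 38, 35, 32, 29, 26 → 23.
So the next record is 52 late, 23 absent.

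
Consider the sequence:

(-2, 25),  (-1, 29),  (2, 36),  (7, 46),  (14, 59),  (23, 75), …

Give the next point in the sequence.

First coordinate: differences are 1, 3, 5, … (increasing by 2 each time); -2, -1, 2, 7, 14, 23 → 34.
Second coordinate: differences are 4, 7, 10, … (increasing by 3 each time); 25, 29, 36, 46, 59, 75 → 94.
Putting it together: (34, 94).

(34, 94)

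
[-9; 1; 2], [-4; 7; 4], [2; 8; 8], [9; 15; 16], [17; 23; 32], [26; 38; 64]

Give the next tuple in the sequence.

First part: -9, -4, 2, 9, 17, 26 → 36 (differences are 5, 6, 7, … (increasing by 1 each time)).
Second part: each term is the sum of the two before it, so 1, 7, 8, 15, 23, 38 → 61.
Third part: ×2 each step; 2, 4, 8, 16, 32, 64 → 128.
So the next tuple is [36; 61; 128].

[36; 61; 128]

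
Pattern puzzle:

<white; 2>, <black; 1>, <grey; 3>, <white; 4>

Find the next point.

Shade: white, black, grey, white → black (repeats white → black → grey).
Second entry: 2, 1, 3, 4 → 7 (each term is the sum of the two before it).
Combining the parts gives <black; 7>.

<black; 7>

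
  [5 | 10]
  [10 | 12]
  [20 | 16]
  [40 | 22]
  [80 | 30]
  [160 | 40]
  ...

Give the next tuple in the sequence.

First component: ×2 each step; 5, 10, 20, 40, 80, 160 → 320.
Second component — differences are 2, 4, 6, … (increasing by 2 each time): 10, 12, 16, 22, 30, 40 → 52.
Putting it together: [320 | 52].

[320 | 52]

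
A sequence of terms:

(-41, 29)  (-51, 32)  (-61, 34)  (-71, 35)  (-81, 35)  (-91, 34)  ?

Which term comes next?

For the first slot, −10 each step: -41, -51, -61, -71, -81, -91 → -101.
Second slot goes 29, 32, 34, 35, 35, 34 → 32 (differences are 3, 2, 1, … (decreasing by 1 each time)).
So the next term is (-101, 32).

(-101, 32)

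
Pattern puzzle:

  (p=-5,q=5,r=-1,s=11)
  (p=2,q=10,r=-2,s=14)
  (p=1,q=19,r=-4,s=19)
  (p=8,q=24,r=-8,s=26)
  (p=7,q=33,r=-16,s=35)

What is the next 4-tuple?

(p=14,q=38,r=-32,s=46)

P — alternating steps +7, −1, +7, −1, …: -5, 2, 1, 8, 7 → 14.
Q goes 5, 10, 19, 24, 33 → 38 (alternating steps +5, +9, +5, +9, …).
R goes -1, -2, -4, -8, -16 → -32 (×2 each step).
S goes 11, 14, 19, 26, 35 → 46 (differences are 3, 5, 7, … (increasing by 2 each time)).
Putting it together: (p=14,q=38,r=-32,s=46).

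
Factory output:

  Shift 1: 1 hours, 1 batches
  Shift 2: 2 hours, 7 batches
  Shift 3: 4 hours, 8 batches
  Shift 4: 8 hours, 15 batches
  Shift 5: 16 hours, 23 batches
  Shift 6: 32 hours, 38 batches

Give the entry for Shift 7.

For the hours, ×2 each step: 1, 2, 4, 8, 16, 32 → 64.
Batches goes 1, 7, 8, 15, 23, 38 → 61 (each term is the sum of the two before it).
Putting it together: 64 hours, 61 batches.

64 hours, 61 batches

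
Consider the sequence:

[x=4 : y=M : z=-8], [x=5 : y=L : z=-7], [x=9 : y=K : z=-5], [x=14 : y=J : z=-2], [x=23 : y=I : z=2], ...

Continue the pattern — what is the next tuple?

X: each term is the sum of the two before it, so 4, 5, 9, 14, 23 → 37.
For the y, letters move back 1 place in the alphabet: M, L, K, J, I → H.
Z: -8, -7, -5, -2, 2 → 7 (differences are 1, 2, 3, … (increasing by 1 each time)).
Putting it together: [x=37 : y=H : z=7].

[x=37 : y=H : z=7]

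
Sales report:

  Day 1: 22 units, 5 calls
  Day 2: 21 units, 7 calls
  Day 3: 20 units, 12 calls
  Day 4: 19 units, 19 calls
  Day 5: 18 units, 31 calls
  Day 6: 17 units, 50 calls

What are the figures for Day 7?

16 units, 81 calls

For the units, −1 each step: 22, 21, 20, 19, 18, 17 → 16.
Calls: 5, 7, 12, 19, 31, 50 → 81 (each term is the sum of the two before it).
Putting it together: 16 units, 81 calls.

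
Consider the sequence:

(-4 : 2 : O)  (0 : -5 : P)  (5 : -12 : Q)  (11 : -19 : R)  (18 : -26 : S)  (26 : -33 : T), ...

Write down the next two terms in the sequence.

First coordinate: -4, 0, 5, 11, 18, 26 → 35 → 45 (differences are 4, 5, 6, … (increasing by 1 each time)).
Second coordinate: −7 each step; 2, -5, -12, -19, -26, -33 → -40 → -47.
Letter: letters move forward 1 place in the alphabet; O, P, Q, R, S, T → U → V.
So the next two terms are (35 : -40 : U) and (45 : -47 : V).

(35 : -40 : U), (45 : -47 : V)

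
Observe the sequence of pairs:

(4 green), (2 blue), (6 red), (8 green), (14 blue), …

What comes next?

(22 red)

First entry — each term is the sum of the two before it: 4, 2, 6, 8, 14 → 22.
Colour goes green, blue, red, green, blue → red (repeats green → blue → red).
So the next pair is (22 red).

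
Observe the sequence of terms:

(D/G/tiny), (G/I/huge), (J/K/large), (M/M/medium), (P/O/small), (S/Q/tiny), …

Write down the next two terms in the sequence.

(V/S/huge), (Y/U/large)

First letter goes D, G, J, M, P, S → V → Y (letters move forward 3 places in the alphabet).
Second letter: G, I, K, M, O, Q → S → U (letters move forward 2 places in the alphabet).
For the size, repeats tiny → huge → large → medium → small: tiny, huge, large, medium, small, tiny → huge → large.
So the next two terms are (V/S/huge) and (Y/U/large).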